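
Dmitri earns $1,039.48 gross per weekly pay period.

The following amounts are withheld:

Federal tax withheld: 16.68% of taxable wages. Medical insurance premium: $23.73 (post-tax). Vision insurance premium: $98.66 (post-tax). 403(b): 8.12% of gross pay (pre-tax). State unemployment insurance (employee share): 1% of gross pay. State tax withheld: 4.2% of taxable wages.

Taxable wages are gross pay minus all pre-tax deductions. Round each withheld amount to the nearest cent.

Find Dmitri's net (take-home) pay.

403(b): $1,039.48 × 0.0812 = $84.41
Taxable wages = $1,039.48 − $84.41 = $955.07
State tax withheld: $955.07 × 0.042 = $40.11
Federal tax withheld: $955.07 × 0.1668 = $159.31
State unemployment insurance (employee share): $1,039.48 × 0.01 = $10.39
Vision insurance premium: $98.66
Medical insurance premium: $23.73
Total deductions = $84.41 + $40.11 + $159.31 + $10.39 + $98.66 + $23.73 = $416.61
Net pay = $1,039.48 − $416.61 = $622.87

$622.87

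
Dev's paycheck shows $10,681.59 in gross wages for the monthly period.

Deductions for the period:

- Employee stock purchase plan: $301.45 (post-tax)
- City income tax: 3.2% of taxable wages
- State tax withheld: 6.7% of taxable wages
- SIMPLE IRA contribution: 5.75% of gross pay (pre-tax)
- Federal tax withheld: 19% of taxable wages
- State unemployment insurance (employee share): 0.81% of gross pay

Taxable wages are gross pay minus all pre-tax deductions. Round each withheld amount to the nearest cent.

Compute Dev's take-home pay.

$6,769.94

SIMPLE IRA contribution: $10,681.59 × 0.0575 = $614.19
Taxable wages = $10,681.59 − $614.19 = $10,067.40
Federal tax withheld: $10,067.40 × 0.19 = $1,912.81
State tax withheld: $10,067.40 × 0.067 = $674.52
City income tax: $10,067.40 × 0.032 = $322.16
State unemployment insurance (employee share): $10,681.59 × 0.0081 = $86.52
Employee stock purchase plan: $301.45
Total deductions = $614.19 + $1,912.81 + $674.52 + $322.16 + $86.52 + $301.45 = $3,911.65
Net pay = $10,681.59 − $3,911.65 = $6,769.94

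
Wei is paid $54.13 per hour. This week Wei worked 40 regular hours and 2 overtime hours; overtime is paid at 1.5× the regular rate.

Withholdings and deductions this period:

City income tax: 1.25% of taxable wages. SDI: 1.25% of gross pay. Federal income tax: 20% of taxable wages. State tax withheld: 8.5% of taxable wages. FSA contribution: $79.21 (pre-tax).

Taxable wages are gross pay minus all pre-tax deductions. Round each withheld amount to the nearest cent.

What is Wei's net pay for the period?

$1,550.40

Regular pay: 40 × $54.13 = $2,165.20
Overtime pay: 2 × $54.13 × 1.5 = $162.39
Gross pay = $2,165.20 + $162.39 = $2,327.59
FSA contribution: $79.21
Taxable wages = $2,327.59 − $79.21 = $2,248.38
City income tax: $2,248.38 × 0.0125 = $28.10
Federal income tax: $2,248.38 × 0.2 = $449.68
State tax withheld: $2,248.38 × 0.085 = $191.11
SDI: $2,327.59 × 0.0125 = $29.09
Total deductions = $79.21 + $28.10 + $449.68 + $191.11 + $29.09 = $777.19
Net pay = $2,327.59 − $777.19 = $1,550.40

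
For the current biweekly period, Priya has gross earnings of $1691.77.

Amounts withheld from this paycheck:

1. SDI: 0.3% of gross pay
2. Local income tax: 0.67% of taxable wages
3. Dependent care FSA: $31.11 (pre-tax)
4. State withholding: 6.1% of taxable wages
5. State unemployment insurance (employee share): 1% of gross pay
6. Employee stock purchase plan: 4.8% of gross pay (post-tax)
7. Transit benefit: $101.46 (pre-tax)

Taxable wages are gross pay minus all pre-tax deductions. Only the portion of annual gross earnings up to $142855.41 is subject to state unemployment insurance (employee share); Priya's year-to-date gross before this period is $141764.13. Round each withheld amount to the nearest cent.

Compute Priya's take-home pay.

Dependent care FSA: $31.11
Transit benefit: $101.46
Pre-tax total = $31.11 + $101.46 = $132.57
Taxable wages = $1691.77 − $132.57 = $1559.20
State withholding: $1559.20 × 0.061 = $95.11
Local income tax: $1559.20 × 0.0067 = $10.45
SDI: $1691.77 × 0.003 = $5.08
State unemployment insurance (employee share): only $142855.41 − $141764.13 = $1091.28 of this check is subject → $1091.28 × 0.01 = $10.91
Employee stock purchase plan: $1691.77 × 0.048 = $81.20
Total deductions = $31.11 + $101.46 + $95.11 + $10.45 + $5.08 + $10.91 + $81.20 = $335.32
Net pay = $1691.77 − $335.32 = $1356.45

$1356.45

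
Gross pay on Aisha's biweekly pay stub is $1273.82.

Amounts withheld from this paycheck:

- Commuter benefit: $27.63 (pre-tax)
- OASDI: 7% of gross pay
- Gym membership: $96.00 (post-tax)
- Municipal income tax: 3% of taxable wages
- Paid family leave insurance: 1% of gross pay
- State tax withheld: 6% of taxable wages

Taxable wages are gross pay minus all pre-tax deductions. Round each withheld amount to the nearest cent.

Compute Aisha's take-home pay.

$936.12

Commuter benefit: $27.63
Taxable wages = $1273.82 − $27.63 = $1246.19
Municipal income tax: $1246.19 × 0.03 = $37.39
State tax withheld: $1246.19 × 0.06 = $74.77
Paid family leave insurance: $1273.82 × 0.01 = $12.74
OASDI: $1273.82 × 0.07 = $89.17
Gym membership: $96.00
Total deductions = $27.63 + $37.39 + $74.77 + $12.74 + $89.17 + $96.00 = $337.70
Net pay = $1273.82 − $337.70 = $936.12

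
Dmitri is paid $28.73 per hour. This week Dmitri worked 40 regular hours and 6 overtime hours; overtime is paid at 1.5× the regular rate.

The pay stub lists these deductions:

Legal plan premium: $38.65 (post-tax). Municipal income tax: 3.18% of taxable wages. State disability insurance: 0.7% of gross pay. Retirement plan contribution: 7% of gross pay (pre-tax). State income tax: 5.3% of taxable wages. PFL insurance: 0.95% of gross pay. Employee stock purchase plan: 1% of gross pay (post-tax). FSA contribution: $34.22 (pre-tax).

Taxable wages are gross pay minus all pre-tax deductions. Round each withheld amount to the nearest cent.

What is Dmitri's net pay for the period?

Regular pay: 40 × $28.73 = $1149.20
Overtime pay: 6 × $28.73 × 1.5 = $258.57
Gross pay = $1149.20 + $258.57 = $1407.77
Retirement plan contribution: $1407.77 × 0.07 = $98.54
FSA contribution: $34.22
Pre-tax total = $98.54 + $34.22 = $132.76
Taxable wages = $1407.77 − $132.76 = $1275.01
Municipal income tax: $1275.01 × 0.0318 = $40.55
State income tax: $1275.01 × 0.053 = $67.58
State disability insurance: $1407.77 × 0.007 = $9.85
PFL insurance: $1407.77 × 0.0095 = $13.37
Employee stock purchase plan: $1407.77 × 0.01 = $14.08
Legal plan premium: $38.65
Total deductions = $98.54 + $34.22 + $40.55 + $67.58 + $9.85 + $13.37 + $14.08 + $38.65 = $316.84
Net pay = $1407.77 − $316.84 = $1090.93

$1090.93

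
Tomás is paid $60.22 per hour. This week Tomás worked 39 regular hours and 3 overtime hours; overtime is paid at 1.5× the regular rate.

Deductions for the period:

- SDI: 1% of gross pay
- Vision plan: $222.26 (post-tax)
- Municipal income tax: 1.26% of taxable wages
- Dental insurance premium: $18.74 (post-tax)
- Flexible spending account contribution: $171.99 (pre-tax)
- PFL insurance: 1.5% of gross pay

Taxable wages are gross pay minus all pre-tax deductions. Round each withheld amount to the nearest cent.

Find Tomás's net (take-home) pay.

$2,110.25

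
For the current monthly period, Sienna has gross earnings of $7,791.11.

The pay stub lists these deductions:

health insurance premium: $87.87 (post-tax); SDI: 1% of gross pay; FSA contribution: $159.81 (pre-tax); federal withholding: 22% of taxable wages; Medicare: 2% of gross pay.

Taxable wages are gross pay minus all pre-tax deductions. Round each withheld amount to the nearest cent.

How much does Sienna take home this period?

$5,630.81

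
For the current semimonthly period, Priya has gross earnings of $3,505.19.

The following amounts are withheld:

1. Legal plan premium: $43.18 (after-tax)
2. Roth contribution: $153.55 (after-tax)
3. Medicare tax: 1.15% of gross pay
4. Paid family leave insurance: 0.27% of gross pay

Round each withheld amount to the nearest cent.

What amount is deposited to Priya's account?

Medicare tax: $3,505.19 × 0.0115 = $40.31
Paid family leave insurance: $3,505.19 × 0.0027 = $9.46
Roth contribution: $153.55
Legal plan premium: $43.18
Total deductions = $40.31 + $9.46 + $153.55 + $43.18 = $246.50
Net pay = $3,505.19 − $246.50 = $3,258.69

$3,258.69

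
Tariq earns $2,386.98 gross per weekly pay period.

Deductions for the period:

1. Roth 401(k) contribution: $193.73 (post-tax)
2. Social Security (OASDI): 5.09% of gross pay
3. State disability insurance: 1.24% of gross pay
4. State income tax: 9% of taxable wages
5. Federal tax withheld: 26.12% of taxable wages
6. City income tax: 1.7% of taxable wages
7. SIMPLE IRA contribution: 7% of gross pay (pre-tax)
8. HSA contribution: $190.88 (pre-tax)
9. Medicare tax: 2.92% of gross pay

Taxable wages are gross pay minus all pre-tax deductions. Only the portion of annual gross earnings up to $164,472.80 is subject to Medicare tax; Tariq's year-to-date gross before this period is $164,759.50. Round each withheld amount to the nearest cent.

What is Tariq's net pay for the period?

$937.10

HSA contribution: $190.88
SIMPLE IRA contribution: $2,386.98 × 0.07 = $167.09
Pre-tax total = $190.88 + $167.09 = $357.97
Taxable wages = $2,386.98 − $357.97 = $2,029.01
Federal tax withheld: $2,029.01 × 0.2612 = $529.98
State income tax: $2,029.01 × 0.09 = $182.61
City income tax: $2,029.01 × 0.017 = $34.49
Medicare tax: annual cap $164,472.80 already reached (YTD $164,759.50), so $0.00
Social Security (OASDI): $2,386.98 × 0.0509 = $121.50
State disability insurance: $2,386.98 × 0.0124 = $29.60
Roth 401(k) contribution: $193.73
Total deductions = $190.88 + $167.09 + $529.98 + $182.61 + $34.49 + $0.00 + $121.50 + $29.60 + $193.73 = $1,449.88
Net pay = $2,386.98 − $1,449.88 = $937.10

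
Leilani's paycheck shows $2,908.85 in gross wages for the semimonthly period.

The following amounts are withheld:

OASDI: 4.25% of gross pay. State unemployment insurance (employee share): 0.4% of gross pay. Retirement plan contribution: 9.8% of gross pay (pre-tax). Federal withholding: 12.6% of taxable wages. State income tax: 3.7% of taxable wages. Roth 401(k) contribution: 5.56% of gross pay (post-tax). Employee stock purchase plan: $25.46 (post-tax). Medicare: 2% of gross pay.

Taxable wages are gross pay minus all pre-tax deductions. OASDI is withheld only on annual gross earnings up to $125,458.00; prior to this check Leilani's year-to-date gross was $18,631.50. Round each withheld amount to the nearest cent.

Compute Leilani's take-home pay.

$1,815.46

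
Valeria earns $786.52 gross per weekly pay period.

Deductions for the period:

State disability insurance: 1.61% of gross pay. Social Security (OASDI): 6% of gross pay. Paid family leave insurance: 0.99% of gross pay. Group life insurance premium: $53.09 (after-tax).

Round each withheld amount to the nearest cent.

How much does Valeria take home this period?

$665.79

Social Security (OASDI): $786.52 × 0.06 = $47.19
State disability insurance: $786.52 × 0.0161 = $12.66
Paid family leave insurance: $786.52 × 0.0099 = $7.79
Group life insurance premium: $53.09
Total deductions = $47.19 + $12.66 + $7.79 + $53.09 = $120.73
Net pay = $786.52 − $120.73 = $665.79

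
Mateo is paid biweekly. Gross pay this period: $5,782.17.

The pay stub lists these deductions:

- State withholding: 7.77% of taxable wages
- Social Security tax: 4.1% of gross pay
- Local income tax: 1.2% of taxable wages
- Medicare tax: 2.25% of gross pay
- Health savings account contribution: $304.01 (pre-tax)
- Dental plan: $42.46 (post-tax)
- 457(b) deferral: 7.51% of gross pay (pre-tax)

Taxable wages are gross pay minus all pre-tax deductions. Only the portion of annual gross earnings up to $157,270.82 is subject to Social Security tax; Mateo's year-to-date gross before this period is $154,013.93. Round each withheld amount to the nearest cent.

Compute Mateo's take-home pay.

$4,285.39

457(b) deferral: $5,782.17 × 0.0751 = $434.24
Health savings account contribution: $304.01
Pre-tax total = $434.24 + $304.01 = $738.25
Taxable wages = $5,782.17 − $738.25 = $5,043.92
Local income tax: $5,043.92 × 0.012 = $60.53
State withholding: $5,043.92 × 0.0777 = $391.91
Medicare tax: $5,782.17 × 0.0225 = $130.10
Social Security tax: only $157,270.82 − $154,013.93 = $3,256.89 of this check is subject → $3,256.89 × 0.041 = $133.53
Dental plan: $42.46
Total deductions = $434.24 + $304.01 + $60.53 + $391.91 + $130.10 + $133.53 + $42.46 = $1,496.78
Net pay = $5,782.17 − $1,496.78 = $4,285.39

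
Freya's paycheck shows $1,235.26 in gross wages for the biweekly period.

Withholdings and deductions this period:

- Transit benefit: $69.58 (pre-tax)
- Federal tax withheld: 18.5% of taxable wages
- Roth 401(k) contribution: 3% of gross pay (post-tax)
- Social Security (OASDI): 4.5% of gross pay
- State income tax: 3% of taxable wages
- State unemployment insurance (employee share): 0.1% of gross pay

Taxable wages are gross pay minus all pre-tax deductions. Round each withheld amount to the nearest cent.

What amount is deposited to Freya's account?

$821.17

Transit benefit: $69.58
Taxable wages = $1,235.26 − $69.58 = $1,165.68
State income tax: $1,165.68 × 0.03 = $34.97
Federal tax withheld: $1,165.68 × 0.185 = $215.65
Social Security (OASDI): $1,235.26 × 0.045 = $55.59
State unemployment insurance (employee share): $1,235.26 × 0.001 = $1.24
Roth 401(k) contribution: $1,235.26 × 0.03 = $37.06
Total deductions = $69.58 + $34.97 + $215.65 + $55.59 + $1.24 + $37.06 = $414.09
Net pay = $1,235.26 − $414.09 = $821.17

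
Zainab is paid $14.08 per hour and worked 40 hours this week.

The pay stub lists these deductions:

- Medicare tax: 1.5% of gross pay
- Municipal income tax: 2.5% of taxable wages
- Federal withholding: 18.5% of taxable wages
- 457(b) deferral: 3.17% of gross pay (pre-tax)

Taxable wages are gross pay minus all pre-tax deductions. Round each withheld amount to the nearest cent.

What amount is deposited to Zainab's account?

Gross pay: 40 × $14.08 = $563.20
457(b) deferral: $563.20 × 0.0317 = $17.85
Taxable wages = $563.20 − $17.85 = $545.35
Federal withholding: $545.35 × 0.185 = $100.89
Municipal income tax: $545.35 × 0.025 = $13.63
Medicare tax: $563.20 × 0.015 = $8.45
Total deductions = $17.85 + $100.89 + $13.63 + $8.45 = $140.82
Net pay = $563.20 − $140.82 = $422.38

$422.38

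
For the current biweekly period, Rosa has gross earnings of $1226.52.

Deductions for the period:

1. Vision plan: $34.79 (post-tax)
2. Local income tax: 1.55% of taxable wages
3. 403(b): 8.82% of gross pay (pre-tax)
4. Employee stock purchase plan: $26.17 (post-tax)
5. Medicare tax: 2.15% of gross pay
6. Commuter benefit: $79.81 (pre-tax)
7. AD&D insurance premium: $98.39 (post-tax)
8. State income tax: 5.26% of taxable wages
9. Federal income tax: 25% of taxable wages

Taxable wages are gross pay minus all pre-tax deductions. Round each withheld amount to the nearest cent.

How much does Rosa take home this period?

$522.45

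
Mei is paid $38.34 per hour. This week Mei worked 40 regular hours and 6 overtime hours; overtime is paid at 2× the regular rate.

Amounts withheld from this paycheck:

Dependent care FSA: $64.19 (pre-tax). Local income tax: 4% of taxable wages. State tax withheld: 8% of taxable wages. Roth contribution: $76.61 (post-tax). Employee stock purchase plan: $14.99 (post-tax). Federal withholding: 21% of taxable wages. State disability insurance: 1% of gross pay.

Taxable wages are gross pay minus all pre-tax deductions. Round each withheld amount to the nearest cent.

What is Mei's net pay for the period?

$1,181.22

Regular pay: 40 × $38.34 = $1,533.60
Overtime pay: 6 × $38.34 × 2 = $460.08
Gross pay = $1,533.60 + $460.08 = $1,993.68
Dependent care FSA: $64.19
Taxable wages = $1,993.68 − $64.19 = $1,929.49
Local income tax: $1,929.49 × 0.04 = $77.18
Federal withholding: $1,929.49 × 0.21 = $405.19
State tax withheld: $1,929.49 × 0.08 = $154.36
State disability insurance: $1,993.68 × 0.01 = $19.94
Roth contribution: $76.61
Employee stock purchase plan: $14.99
Total deductions = $64.19 + $77.18 + $405.19 + $154.36 + $19.94 + $76.61 + $14.99 = $812.46
Net pay = $1,993.68 − $812.46 = $1,181.22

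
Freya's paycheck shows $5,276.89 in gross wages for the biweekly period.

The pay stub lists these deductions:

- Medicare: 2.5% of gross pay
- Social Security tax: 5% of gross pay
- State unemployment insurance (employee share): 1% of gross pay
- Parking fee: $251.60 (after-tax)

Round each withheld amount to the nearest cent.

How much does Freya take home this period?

State unemployment insurance (employee share): $5,276.89 × 0.01 = $52.77
Social Security tax: $5,276.89 × 0.05 = $263.84
Medicare: $5,276.89 × 0.025 = $131.92
Parking fee: $251.60
Total deductions = $52.77 + $263.84 + $131.92 + $251.60 = $700.13
Net pay = $5,276.89 − $700.13 = $4,576.76

$4,576.76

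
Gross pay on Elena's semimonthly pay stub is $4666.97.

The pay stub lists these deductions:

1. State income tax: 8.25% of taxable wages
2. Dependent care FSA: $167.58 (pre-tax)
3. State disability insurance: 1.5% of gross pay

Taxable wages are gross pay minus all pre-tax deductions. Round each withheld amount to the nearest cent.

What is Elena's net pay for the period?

$4058.19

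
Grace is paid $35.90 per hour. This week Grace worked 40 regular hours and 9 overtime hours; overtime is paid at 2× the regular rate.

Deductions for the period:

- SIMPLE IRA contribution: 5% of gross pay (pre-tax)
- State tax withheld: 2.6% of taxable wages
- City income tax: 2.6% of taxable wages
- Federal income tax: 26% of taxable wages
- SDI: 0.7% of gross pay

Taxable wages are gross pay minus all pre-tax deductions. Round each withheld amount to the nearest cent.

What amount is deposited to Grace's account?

Regular pay: 40 × $35.90 = $1,436.00
Overtime pay: 9 × $35.90 × 2 = $646.20
Gross pay = $1,436.00 + $646.20 = $2,082.20
SIMPLE IRA contribution: $2,082.20 × 0.05 = $104.11
Taxable wages = $2,082.20 − $104.11 = $1,978.09
Federal income tax: $1,978.09 × 0.26 = $514.30
State tax withheld: $1,978.09 × 0.026 = $51.43
City income tax: $1,978.09 × 0.026 = $51.43
SDI: $2,082.20 × 0.007 = $14.58
Total deductions = $104.11 + $514.30 + $51.43 + $51.43 + $14.58 = $735.85
Net pay = $2,082.20 − $735.85 = $1,346.35

$1,346.35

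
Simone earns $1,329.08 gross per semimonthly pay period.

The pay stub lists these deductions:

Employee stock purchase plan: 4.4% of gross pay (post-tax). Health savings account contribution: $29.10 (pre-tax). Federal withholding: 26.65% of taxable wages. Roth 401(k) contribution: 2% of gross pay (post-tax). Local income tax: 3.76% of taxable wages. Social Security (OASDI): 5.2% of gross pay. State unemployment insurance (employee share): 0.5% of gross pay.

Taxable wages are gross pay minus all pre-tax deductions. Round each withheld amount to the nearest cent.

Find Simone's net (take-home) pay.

$743.84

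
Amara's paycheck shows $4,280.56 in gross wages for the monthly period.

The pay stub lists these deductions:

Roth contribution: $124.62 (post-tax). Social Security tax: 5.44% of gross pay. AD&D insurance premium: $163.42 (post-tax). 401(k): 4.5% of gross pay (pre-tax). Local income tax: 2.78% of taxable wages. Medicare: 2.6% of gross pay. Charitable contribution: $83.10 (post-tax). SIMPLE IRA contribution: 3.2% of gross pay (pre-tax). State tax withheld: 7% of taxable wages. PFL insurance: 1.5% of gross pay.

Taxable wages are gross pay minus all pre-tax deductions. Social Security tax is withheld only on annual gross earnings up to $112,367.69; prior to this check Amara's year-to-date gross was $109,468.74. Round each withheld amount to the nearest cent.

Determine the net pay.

SIMPLE IRA contribution: $4,280.56 × 0.032 = $136.98
401(k): $4,280.56 × 0.045 = $192.63
Pre-tax total = $136.98 + $192.63 = $329.61
Taxable wages = $4,280.56 − $329.61 = $3,950.95
State tax withheld: $3,950.95 × 0.07 = $276.57
Local income tax: $3,950.95 × 0.0278 = $109.84
PFL insurance: $4,280.56 × 0.015 = $64.21
Medicare: $4,280.56 × 0.026 = $111.29
Social Security tax: only $112,367.69 − $109,468.74 = $2,898.95 of this check is subject → $2,898.95 × 0.0544 = $157.70
Charitable contribution: $83.10
AD&D insurance premium: $163.42
Roth contribution: $124.62
Total deductions = $136.98 + $192.63 + $276.57 + $109.84 + $64.21 + $111.29 + $157.70 + $83.10 + $163.42 + $124.62 = $1,420.36
Net pay = $4,280.56 − $1,420.36 = $2,860.20

$2,860.20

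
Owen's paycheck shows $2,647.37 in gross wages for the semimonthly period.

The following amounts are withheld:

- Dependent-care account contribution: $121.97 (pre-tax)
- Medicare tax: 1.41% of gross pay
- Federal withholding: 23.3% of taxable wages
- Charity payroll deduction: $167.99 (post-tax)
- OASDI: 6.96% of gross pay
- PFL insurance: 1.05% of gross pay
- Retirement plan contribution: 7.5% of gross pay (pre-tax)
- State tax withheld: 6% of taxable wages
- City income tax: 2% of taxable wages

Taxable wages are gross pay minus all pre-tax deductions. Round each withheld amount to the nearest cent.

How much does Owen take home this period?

Dependent-care account contribution: $121.97
Retirement plan contribution: $2,647.37 × 0.075 = $198.55
Pre-tax total = $121.97 + $198.55 = $320.52
Taxable wages = $2,647.37 − $320.52 = $2,326.85
Federal withholding: $2,326.85 × 0.233 = $542.16
City income tax: $2,326.85 × 0.02 = $46.54
State tax withheld: $2,326.85 × 0.06 = $139.61
Medicare tax: $2,647.37 × 0.0141 = $37.33
OASDI: $2,647.37 × 0.0696 = $184.26
PFL insurance: $2,647.37 × 0.0105 = $27.80
Charity payroll deduction: $167.99
Total deductions = $121.97 + $198.55 + $542.16 + $46.54 + $139.61 + $37.33 + $184.26 + $27.80 + $167.99 = $1,466.21
Net pay = $2,647.37 − $1,466.21 = $1,181.16

$1,181.16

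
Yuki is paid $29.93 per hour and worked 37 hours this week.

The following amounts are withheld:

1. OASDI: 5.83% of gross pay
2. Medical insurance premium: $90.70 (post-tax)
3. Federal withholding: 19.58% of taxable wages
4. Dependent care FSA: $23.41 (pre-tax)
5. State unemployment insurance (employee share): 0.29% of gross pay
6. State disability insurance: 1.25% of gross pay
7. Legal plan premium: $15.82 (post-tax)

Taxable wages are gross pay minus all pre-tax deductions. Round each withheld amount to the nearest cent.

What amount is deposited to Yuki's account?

$683.62

Gross pay: 37 × $29.93 = $1,107.41
Dependent care FSA: $23.41
Taxable wages = $1,107.41 − $23.41 = $1,084.00
Federal withholding: $1,084.00 × 0.1958 = $212.25
OASDI: $1,107.41 × 0.0583 = $64.56
State unemployment insurance (employee share): $1,107.41 × 0.0029 = $3.21
State disability insurance: $1,107.41 × 0.0125 = $13.84
Medical insurance premium: $90.70
Legal plan premium: $15.82
Total deductions = $23.41 + $212.25 + $64.56 + $3.21 + $13.84 + $90.70 + $15.82 = $423.79
Net pay = $1,107.41 − $423.79 = $683.62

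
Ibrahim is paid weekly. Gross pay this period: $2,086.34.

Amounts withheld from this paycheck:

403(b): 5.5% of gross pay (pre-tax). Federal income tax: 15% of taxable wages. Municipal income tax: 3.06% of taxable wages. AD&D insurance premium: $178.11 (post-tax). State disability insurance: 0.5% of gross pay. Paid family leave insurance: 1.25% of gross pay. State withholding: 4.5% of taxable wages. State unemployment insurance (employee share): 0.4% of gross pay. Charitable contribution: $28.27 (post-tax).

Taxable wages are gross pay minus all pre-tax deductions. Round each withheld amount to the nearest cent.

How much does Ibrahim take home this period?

403(b): $2,086.34 × 0.055 = $114.75
Taxable wages = $2,086.34 − $114.75 = $1,971.59
Municipal income tax: $1,971.59 × 0.0306 = $60.33
Federal income tax: $1,971.59 × 0.15 = $295.74
State withholding: $1,971.59 × 0.045 = $88.72
State unemployment insurance (employee share): $2,086.34 × 0.004 = $8.35
Paid family leave insurance: $2,086.34 × 0.0125 = $26.08
State disability insurance: $2,086.34 × 0.005 = $10.43
AD&D insurance premium: $178.11
Charitable contribution: $28.27
Total deductions = $114.75 + $60.33 + $295.74 + $88.72 + $8.35 + $26.08 + $10.43 + $178.11 + $28.27 = $810.78
Net pay = $2,086.34 − $810.78 = $1,275.56

$1,275.56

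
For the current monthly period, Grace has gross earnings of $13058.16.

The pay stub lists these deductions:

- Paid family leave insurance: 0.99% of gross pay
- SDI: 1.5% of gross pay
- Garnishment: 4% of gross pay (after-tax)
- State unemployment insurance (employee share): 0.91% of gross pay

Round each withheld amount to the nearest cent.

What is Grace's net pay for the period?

Paid family leave insurance: $13058.16 × 0.0099 = $129.28
State unemployment insurance (employee share): $13058.16 × 0.0091 = $118.83
SDI: $13058.16 × 0.015 = $195.87
Garnishment: $13058.16 × 0.04 = $522.33
Total deductions = $129.28 + $118.83 + $195.87 + $522.33 = $966.31
Net pay = $13058.16 − $966.31 = $12091.85

$12091.85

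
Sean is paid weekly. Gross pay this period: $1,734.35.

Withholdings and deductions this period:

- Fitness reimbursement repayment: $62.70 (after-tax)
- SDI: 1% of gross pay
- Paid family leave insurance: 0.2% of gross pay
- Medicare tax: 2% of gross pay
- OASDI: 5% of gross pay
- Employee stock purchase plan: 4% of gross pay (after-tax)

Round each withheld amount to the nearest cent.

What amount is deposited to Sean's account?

Medicare tax: $1,734.35 × 0.02 = $34.69
Paid family leave insurance: $1,734.35 × 0.002 = $3.47
OASDI: $1,734.35 × 0.05 = $86.72
SDI: $1,734.35 × 0.01 = $17.34
Fitness reimbursement repayment: $62.70
Employee stock purchase plan: $1,734.35 × 0.04 = $69.37
Total deductions = $34.69 + $3.47 + $86.72 + $17.34 + $62.70 + $69.37 = $274.29
Net pay = $1,734.35 − $274.29 = $1,460.06

$1,460.06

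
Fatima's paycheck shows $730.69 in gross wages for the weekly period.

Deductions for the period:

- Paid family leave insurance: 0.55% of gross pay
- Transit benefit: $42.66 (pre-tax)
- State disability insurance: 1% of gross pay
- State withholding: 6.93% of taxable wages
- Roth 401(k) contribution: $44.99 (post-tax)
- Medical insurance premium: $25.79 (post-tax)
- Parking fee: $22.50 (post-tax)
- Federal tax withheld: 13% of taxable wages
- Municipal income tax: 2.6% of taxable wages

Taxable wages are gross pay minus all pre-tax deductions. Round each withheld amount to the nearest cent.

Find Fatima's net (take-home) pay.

Transit benefit: $42.66
Taxable wages = $730.69 − $42.66 = $688.03
Federal tax withheld: $688.03 × 0.13 = $89.44
State withholding: $688.03 × 0.0693 = $47.68
Municipal income tax: $688.03 × 0.026 = $17.89
State disability insurance: $730.69 × 0.01 = $7.31
Paid family leave insurance: $730.69 × 0.0055 = $4.02
Medical insurance premium: $25.79
Roth 401(k) contribution: $44.99
Parking fee: $22.50
Total deductions = $42.66 + $89.44 + $47.68 + $17.89 + $7.31 + $4.02 + $25.79 + $44.99 + $22.50 = $302.28
Net pay = $730.69 − $302.28 = $428.41

$428.41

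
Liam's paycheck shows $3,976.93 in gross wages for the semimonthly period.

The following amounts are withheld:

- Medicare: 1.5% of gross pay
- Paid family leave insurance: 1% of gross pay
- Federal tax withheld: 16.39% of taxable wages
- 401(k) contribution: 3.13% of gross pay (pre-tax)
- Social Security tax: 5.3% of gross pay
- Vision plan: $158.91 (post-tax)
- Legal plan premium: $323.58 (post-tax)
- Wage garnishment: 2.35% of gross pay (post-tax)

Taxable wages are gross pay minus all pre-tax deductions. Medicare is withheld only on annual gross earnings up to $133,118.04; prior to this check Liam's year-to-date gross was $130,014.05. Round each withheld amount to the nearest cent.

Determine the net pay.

401(k) contribution: $3,976.93 × 0.0313 = $124.48
Taxable wages = $3,976.93 − $124.48 = $3,852.45
Federal tax withheld: $3,852.45 × 0.1639 = $631.42
Medicare: only $133,118.04 − $130,014.05 = $3,103.99 of this check is subject → $3,103.99 × 0.015 = $46.56
Paid family leave insurance: $3,976.93 × 0.01 = $39.77
Social Security tax: $3,976.93 × 0.053 = $210.78
Legal plan premium: $323.58
Vision plan: $158.91
Wage garnishment: $3,976.93 × 0.0235 = $93.46
Total deductions = $124.48 + $631.42 + $46.56 + $39.77 + $210.78 + $323.58 + $158.91 + $93.46 = $1,628.96
Net pay = $3,976.93 − $1,628.96 = $2,347.97

$2,347.97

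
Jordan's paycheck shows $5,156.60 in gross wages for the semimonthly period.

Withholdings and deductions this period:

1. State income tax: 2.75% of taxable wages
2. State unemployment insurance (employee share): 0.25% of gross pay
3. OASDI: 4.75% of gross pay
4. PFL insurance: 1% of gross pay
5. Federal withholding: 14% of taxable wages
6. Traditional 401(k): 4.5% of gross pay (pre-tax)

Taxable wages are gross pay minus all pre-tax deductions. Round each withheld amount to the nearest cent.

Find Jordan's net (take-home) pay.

Traditional 401(k): $5,156.60 × 0.045 = $232.05
Taxable wages = $5,156.60 − $232.05 = $4,924.55
Federal withholding: $4,924.55 × 0.14 = $689.44
State income tax: $4,924.55 × 0.0275 = $135.43
State unemployment insurance (employee share): $5,156.60 × 0.0025 = $12.89
PFL insurance: $5,156.60 × 0.01 = $51.57
OASDI: $5,156.60 × 0.0475 = $244.94
Total deductions = $232.05 + $689.44 + $135.43 + $12.89 + $51.57 + $244.94 = $1,366.32
Net pay = $5,156.60 − $1,366.32 = $3,790.28

$3,790.28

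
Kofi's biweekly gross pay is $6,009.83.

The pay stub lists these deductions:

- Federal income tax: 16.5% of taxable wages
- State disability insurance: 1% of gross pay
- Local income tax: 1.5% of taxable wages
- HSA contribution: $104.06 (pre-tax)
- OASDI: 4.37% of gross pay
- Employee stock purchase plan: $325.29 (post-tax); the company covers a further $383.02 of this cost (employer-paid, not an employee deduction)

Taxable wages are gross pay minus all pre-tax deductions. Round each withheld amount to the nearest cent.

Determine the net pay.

$4,194.71

HSA contribution: $104.06
Taxable wages = $6,009.83 − $104.06 = $5,905.77
Federal income tax: $5,905.77 × 0.165 = $974.45
Local income tax: $5,905.77 × 0.015 = $88.59
OASDI: $6,009.83 × 0.0437 = $262.63
State disability insurance: $6,009.83 × 0.01 = $60.10
Employee stock purchase plan: $325.29
(Employer's $383.02 toward employee stock purchase plan is not withheld from the employee.)
Total deductions = $104.06 + $974.45 + $88.59 + $262.63 + $60.10 + $325.29 = $1,815.12
Net pay = $6,009.83 − $1,815.12 = $4,194.71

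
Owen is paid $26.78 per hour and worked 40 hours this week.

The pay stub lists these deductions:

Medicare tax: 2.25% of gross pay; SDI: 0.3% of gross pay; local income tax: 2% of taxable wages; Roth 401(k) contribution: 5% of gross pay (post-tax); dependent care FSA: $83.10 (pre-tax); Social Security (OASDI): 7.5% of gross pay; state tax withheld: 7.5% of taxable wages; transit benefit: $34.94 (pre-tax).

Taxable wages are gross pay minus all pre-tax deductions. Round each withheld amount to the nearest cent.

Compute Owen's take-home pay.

$701.40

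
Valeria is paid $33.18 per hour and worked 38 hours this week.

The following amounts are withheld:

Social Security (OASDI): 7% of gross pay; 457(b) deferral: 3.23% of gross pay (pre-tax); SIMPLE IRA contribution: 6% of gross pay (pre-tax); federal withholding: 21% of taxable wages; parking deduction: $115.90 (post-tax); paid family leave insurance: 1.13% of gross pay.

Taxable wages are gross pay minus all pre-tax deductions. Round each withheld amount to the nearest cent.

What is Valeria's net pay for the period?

Gross pay: 38 × $33.18 = $1,260.84
SIMPLE IRA contribution: $1,260.84 × 0.06 = $75.65
457(b) deferral: $1,260.84 × 0.0323 = $40.73
Pre-tax total = $75.65 + $40.73 = $116.38
Taxable wages = $1,260.84 − $116.38 = $1,144.46
Federal withholding: $1,144.46 × 0.21 = $240.34
Social Security (OASDI): $1,260.84 × 0.07 = $88.26
Paid family leave insurance: $1,260.84 × 0.0113 = $14.25
Parking deduction: $115.90
Total deductions = $75.65 + $40.73 + $240.34 + $88.26 + $14.25 + $115.90 = $575.13
Net pay = $1,260.84 − $575.13 = $685.71

$685.71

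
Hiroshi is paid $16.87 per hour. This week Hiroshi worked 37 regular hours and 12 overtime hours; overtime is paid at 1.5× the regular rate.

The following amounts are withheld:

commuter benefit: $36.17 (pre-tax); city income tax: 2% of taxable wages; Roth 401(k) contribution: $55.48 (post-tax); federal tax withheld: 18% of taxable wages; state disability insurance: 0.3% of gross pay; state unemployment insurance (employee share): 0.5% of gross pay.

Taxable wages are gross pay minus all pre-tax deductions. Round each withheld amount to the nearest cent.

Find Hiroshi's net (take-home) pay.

$650.45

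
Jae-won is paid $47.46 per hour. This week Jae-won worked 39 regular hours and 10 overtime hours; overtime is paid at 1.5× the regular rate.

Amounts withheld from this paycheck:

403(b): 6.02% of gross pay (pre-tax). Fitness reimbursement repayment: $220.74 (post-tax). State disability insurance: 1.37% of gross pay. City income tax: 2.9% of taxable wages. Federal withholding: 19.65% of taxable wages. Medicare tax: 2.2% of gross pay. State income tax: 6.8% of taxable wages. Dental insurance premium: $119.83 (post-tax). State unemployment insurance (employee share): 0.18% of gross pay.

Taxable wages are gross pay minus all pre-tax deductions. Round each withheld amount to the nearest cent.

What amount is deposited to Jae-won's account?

Regular pay: 39 × $47.46 = $1,850.94
Overtime pay: 10 × $47.46 × 1.5 = $711.90
Gross pay = $1,850.94 + $711.90 = $2,562.84
403(b): $2,562.84 × 0.0602 = $154.28
Taxable wages = $2,562.84 − $154.28 = $2,408.56
City income tax: $2,408.56 × 0.029 = $69.85
Federal withholding: $2,408.56 × 0.1965 = $473.28
State income tax: $2,408.56 × 0.068 = $163.78
State disability insurance: $2,562.84 × 0.0137 = $35.11
Medicare tax: $2,562.84 × 0.022 = $56.38
State unemployment insurance (employee share): $2,562.84 × 0.0018 = $4.61
Dental insurance premium: $119.83
Fitness reimbursement repayment: $220.74
Total deductions = $154.28 + $69.85 + $473.28 + $163.78 + $35.11 + $56.38 + $4.61 + $119.83 + $220.74 = $1,297.86
Net pay = $2,562.84 − $1,297.86 = $1,264.98

$1,264.98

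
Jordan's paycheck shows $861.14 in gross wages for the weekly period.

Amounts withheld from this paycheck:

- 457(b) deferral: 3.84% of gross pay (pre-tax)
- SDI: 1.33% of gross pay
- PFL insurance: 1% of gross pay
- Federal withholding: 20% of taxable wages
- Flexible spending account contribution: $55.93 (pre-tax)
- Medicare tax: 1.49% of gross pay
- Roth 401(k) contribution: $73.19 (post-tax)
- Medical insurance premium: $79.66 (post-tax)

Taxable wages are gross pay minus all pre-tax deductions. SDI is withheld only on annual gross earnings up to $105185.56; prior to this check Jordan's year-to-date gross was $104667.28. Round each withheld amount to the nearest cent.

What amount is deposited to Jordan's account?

$436.53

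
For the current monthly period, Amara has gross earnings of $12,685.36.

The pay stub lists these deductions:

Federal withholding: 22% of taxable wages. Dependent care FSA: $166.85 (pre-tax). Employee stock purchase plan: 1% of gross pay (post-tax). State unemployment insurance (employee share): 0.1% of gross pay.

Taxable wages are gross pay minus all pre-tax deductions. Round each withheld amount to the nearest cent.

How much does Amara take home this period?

$9,624.90

Dependent care FSA: $166.85
Taxable wages = $12,685.36 − $166.85 = $12,518.51
Federal withholding: $12,518.51 × 0.22 = $2,754.07
State unemployment insurance (employee share): $12,685.36 × 0.001 = $12.69
Employee stock purchase plan: $12,685.36 × 0.01 = $126.85
Total deductions = $166.85 + $2,754.07 + $12.69 + $126.85 = $3,060.46
Net pay = $12,685.36 − $3,060.46 = $9,624.90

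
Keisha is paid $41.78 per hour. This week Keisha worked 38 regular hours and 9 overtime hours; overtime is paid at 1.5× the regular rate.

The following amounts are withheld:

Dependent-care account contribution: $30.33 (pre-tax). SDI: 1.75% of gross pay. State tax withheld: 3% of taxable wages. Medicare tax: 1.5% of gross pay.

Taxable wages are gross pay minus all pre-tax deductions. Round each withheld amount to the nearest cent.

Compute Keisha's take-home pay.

Regular pay: 38 × $41.78 = $1,587.64
Overtime pay: 9 × $41.78 × 1.5 = $564.03
Gross pay = $1,587.64 + $564.03 = $2,151.67
Dependent-care account contribution: $30.33
Taxable wages = $2,151.67 − $30.33 = $2,121.34
State tax withheld: $2,121.34 × 0.03 = $63.64
Medicare tax: $2,151.67 × 0.015 = $32.28
SDI: $2,151.67 × 0.0175 = $37.65
Total deductions = $30.33 + $63.64 + $32.28 + $37.65 = $163.90
Net pay = $2,151.67 − $163.90 = $1,987.77

$1,987.77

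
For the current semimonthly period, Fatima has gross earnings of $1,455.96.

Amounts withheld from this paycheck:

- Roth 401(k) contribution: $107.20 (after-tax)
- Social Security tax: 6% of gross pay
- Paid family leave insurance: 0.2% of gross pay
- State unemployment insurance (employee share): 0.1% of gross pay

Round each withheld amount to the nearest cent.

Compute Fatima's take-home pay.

$1,257.03

State unemployment insurance (employee share): $1,455.96 × 0.001 = $1.46
Paid family leave insurance: $1,455.96 × 0.002 = $2.91
Social Security tax: $1,455.96 × 0.06 = $87.36
Roth 401(k) contribution: $107.20
Total deductions = $1.46 + $2.91 + $87.36 + $107.20 = $198.93
Net pay = $1,455.96 − $198.93 = $1,257.03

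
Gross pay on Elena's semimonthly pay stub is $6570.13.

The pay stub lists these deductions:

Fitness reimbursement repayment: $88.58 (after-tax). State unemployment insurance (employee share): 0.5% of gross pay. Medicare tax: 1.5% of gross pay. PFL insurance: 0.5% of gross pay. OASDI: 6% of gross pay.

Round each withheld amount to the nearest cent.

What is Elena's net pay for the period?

State unemployment insurance (employee share): $6570.13 × 0.005 = $32.85
PFL insurance: $6570.13 × 0.005 = $32.85
OASDI: $6570.13 × 0.06 = $394.21
Medicare tax: $6570.13 × 0.015 = $98.55
Fitness reimbursement repayment: $88.58
Total deductions = $32.85 + $32.85 + $394.21 + $98.55 + $88.58 = $647.04
Net pay = $6570.13 − $647.04 = $5923.09

$5923.09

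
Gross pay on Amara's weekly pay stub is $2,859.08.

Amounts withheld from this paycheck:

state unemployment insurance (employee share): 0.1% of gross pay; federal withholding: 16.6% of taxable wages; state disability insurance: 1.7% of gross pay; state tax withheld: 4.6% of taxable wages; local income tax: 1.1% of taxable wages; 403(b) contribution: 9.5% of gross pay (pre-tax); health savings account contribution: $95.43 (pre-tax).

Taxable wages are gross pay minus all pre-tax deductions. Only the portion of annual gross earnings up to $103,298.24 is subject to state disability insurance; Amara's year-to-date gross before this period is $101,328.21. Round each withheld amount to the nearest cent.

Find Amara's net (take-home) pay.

Health savings account contribution: $95.43
403(b) contribution: $2,859.08 × 0.095 = $271.61
Pre-tax total = $95.43 + $271.61 = $367.04
Taxable wages = $2,859.08 − $367.04 = $2,492.04
State tax withheld: $2,492.04 × 0.046 = $114.63
Local income tax: $2,492.04 × 0.011 = $27.41
Federal withholding: $2,492.04 × 0.166 = $413.68
State disability insurance: only $103,298.24 − $101,328.21 = $1,970.03 of this check is subject → $1,970.03 × 0.017 = $33.49
State unemployment insurance (employee share): $2,859.08 × 0.001 = $2.86
Total deductions = $95.43 + $271.61 + $114.63 + $27.41 + $413.68 + $33.49 + $2.86 = $959.11
Net pay = $2,859.08 − $959.11 = $1,899.97

$1,899.97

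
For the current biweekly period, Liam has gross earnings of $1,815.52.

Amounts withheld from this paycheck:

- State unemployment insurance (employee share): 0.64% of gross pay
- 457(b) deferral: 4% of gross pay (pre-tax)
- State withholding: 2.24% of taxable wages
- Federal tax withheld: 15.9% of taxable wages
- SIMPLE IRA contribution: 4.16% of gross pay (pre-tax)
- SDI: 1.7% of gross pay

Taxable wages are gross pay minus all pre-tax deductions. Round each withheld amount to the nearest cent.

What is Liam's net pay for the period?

$1,322.43

457(b) deferral: $1,815.52 × 0.04 = $72.62
SIMPLE IRA contribution: $1,815.52 × 0.0416 = $75.53
Pre-tax total = $72.62 + $75.53 = $148.15
Taxable wages = $1,815.52 − $148.15 = $1,667.37
Federal tax withheld: $1,667.37 × 0.159 = $265.11
State withholding: $1,667.37 × 0.0224 = $37.35
State unemployment insurance (employee share): $1,815.52 × 0.0064 = $11.62
SDI: $1,815.52 × 0.017 = $30.86
Total deductions = $72.62 + $75.53 + $265.11 + $37.35 + $11.62 + $30.86 = $493.09
Net pay = $1,815.52 − $493.09 = $1,322.43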